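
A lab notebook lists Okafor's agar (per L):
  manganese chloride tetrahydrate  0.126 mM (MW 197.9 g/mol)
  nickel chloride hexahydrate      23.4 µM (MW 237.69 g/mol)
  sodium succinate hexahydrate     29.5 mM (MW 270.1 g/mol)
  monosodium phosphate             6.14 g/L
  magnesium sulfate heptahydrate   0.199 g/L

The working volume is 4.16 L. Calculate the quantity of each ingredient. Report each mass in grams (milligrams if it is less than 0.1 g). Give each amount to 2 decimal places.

manganese chloride tetrahydrate 0.10 g; nickel chloride hexahydrate 23.14 mg; sodium succinate hexahydrate 33.15 g; monosodium phosphate 25.54 g; magnesium sulfate heptahydrate 0.83 g

Working volume: 4.16 L.
manganese chloride tetrahydrate: 0.126 mmol/L × 197.9 g/mol × 4.16 L ÷ 1000 = 0.10 g
nickel chloride hexahydrate: 23.4 µmol/L × 237.69 g/mol × 4.16 L ÷ 1000 = 23.14 mg
sodium succinate hexahydrate: 29.5 mmol/L × 270.1 g/mol × 4.16 L ÷ 1000 = 33.15 g
monosodium phosphate: 6.14 g/L × 4.16 L = 25.54 g
magnesium sulfate heptahydrate: 0.199 g/L × 4.16 L = 0.83 g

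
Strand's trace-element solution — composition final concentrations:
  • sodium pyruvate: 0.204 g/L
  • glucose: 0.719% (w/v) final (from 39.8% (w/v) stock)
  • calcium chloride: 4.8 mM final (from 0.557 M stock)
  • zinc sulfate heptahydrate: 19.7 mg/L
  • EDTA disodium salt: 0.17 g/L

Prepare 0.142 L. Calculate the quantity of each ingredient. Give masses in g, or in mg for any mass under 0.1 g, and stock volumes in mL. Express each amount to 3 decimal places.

Scale factor relative to 1 L: 0.142.
sodium pyruvate: 0.204 g/L × 0.142 L = 0.028968 g = 28.968 mg
glucose: dilute stock: 0.719% ÷ 39.8% × 142 mL = 2.565 mL
calcium chloride: C1V1 = C2V2 → 4.8 mM × 142 mL ÷ 557 mM = 1.224 mL
zinc sulfate heptahydrate: 19.7 mg/L × 0.142 L = 2.797 mg
EDTA disodium salt: 0.17 g/L × 0.142 L = 0.02414 g = 24.140 mg

sodium pyruvate 28.968 mg; glucose 2.565 mL; calcium chloride 1.224 mL; zinc sulfate heptahydrate 2.797 mg; EDTA disodium salt 24.140 mg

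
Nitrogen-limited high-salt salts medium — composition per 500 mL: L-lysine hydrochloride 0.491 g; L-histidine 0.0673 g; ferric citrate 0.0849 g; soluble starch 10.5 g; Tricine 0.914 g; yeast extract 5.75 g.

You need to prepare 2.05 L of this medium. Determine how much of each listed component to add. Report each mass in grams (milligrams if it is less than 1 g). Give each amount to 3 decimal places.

L-lysine hydrochloride 2.013 g; L-histidine 275.930 mg; ferric citrate 348.090 mg; soluble starch 43.050 g; Tricine 3.747 g; yeast extract 23.575 g

Ratio of target to recipe volume: 2050 / 500 = 4.1.
L-lysine hydrochloride: 0.491 g × (2050 mL / 500 mL) = 2.013 g
L-histidine: 0.0673 g × (2050 mL / 500 mL) = 0.27593 g = 275.930 mg
ferric citrate: 0.0849 g × (2050 mL / 500 mL) = 0.34809 g = 348.090 mg
soluble starch: 10.5 g × (2050 mL / 500 mL) = 43.050 g
Tricine: 0.914 g × (2050 mL / 500 mL) = 3.747 g
yeast extract: 5.75 g × (2050 mL / 500 mL) = 23.575 g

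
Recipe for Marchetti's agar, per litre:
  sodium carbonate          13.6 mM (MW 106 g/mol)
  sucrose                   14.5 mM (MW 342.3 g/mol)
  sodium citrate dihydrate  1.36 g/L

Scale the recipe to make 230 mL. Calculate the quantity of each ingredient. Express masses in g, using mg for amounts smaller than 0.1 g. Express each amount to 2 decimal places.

sodium carbonate 0.33 g; sucrose 1.14 g; sodium citrate dihydrate 0.31 g

Target volume = 230 mL = 0.23 L.
sodium carbonate: 13.6 mmol/L × 106 g/mol × 0.23 L ÷ 1000 = 0.33 g
sucrose: 14.5 mmol/L × 342.3 g/mol × 0.23 L ÷ 1000 = 1.14 g
sodium citrate dihydrate: 1.36 g/L × 0.23 L = 0.31 g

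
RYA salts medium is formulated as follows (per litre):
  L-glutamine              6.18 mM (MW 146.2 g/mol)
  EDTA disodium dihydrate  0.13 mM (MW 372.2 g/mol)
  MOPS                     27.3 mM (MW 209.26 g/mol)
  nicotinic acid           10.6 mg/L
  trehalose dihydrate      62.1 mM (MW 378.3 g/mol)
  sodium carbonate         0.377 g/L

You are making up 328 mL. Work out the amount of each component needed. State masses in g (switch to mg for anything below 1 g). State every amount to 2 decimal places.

L-glutamine 296.35 mg; EDTA disodium dihydrate 15.87 mg; MOPS 1.87 g; nicotinic acid 3.48 mg; trehalose dihydrate 7.71 g; sodium carbonate 123.66 mg

Target volume = 328 mL = 0.328 L.
L-glutamine: 6.18 mmol/L × 146.2 mg/mmol × 0.328 L = 296.35 mg
EDTA disodium dihydrate: 0.13 mmol/L × 372.2 mg/mmol × 0.328 L = 15.87 mg
MOPS: 27.3 mmol/L × 209.26 g/mol × 0.328 L ÷ 1000 = 1.87 g
nicotinic acid: 10.6 mg/L × 0.328 L = 3.48 mg
trehalose dihydrate: 62.1 mmol/L × 378.3 g/mol × 0.328 L ÷ 1000 = 7.71 g
sodium carbonate: 0.377 g/L × 0.328 L = 0.123656 g = 123.66 mg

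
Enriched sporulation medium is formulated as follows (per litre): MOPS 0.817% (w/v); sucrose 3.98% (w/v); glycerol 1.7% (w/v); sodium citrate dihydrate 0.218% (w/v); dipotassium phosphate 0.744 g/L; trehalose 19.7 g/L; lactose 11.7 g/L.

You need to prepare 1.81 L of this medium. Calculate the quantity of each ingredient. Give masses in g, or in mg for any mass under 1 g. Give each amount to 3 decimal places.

MOPS 14.788 g; sucrose 72.038 g; glycerol 30.770 g; sodium citrate dihydrate 3.946 g; dipotassium phosphate 1.347 g; trehalose 35.657 g; lactose 21.177 g

Working volume: 1.81 L.
MOPS: 0.817% w/v = 8.17 g/L → 8.17 × 1.81 L = 14.788 g
sucrose: 3.98 g per 100 mL × 1810 mL ÷ 100 = 72.038 g
glycerol: 1.7% w/v = 17 g/L → 17 × 1.81 L = 30.770 g
sodium citrate dihydrate: 0.218 g per 100 mL × 1810 mL ÷ 100 = 3.946 g
dipotassium phosphate: 0.744 g/L × 1.81 L = 1.347 g
trehalose: 19.7 g/L × 1.81 L = 35.657 g
lactose: 11.7 g/L × 1.81 L = 21.177 g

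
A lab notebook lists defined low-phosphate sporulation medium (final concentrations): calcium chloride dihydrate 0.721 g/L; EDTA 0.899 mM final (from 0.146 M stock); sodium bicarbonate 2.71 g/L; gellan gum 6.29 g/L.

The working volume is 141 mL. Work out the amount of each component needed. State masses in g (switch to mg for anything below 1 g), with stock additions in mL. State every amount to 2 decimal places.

Target volume = 141 mL = 0.141 L.
calcium chloride dihydrate: 0.721 g/L × 0.141 L = 0.101661 g = 101.66 mg
EDTA: V = C2·V2/C1 = 0.899 mM × 141 mL ÷ 146 mM = 0.87 mL
sodium bicarbonate: 2.71 g/L × 0.141 L = 0.38211 g = 382.11 mg
gellan gum: 6.29 g/L × 0.141 L = 0.88689 g = 886.89 mg

calcium chloride dihydrate 101.66 mg; EDTA 0.87 mL; sodium bicarbonate 382.11 mg; gellan gum 886.89 mg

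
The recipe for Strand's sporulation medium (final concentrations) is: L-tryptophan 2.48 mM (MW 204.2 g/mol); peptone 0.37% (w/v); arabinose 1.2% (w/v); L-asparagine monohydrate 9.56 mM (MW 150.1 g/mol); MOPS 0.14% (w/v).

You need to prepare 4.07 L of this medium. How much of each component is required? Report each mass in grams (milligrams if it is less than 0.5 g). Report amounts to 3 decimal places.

L-tryptophan 2.061 g; peptone 15.059 g; arabinose 48.840 g; L-asparagine monohydrate 5.840 g; MOPS 5.698 g

Scale factor relative to 1 L: 4.07.
L-tryptophan: 2.48 mmol/L × 204.2 g/mol × 4.07 L ÷ 1000 = 2.061 g
peptone: 0.37% w/v = 3.7 g/L → 3.7 × 4.07 L = 15.059 g
arabinose: 1.2 g per 100 mL × 4070 mL ÷ 100 = 48.840 g
L-asparagine monohydrate: 9.56 mmol/L × 150.1 g/mol × 4.07 L ÷ 1000 = 5.840 g
MOPS: 0.14 g per 100 mL × 4070 mL ÷ 100 = 5.698 g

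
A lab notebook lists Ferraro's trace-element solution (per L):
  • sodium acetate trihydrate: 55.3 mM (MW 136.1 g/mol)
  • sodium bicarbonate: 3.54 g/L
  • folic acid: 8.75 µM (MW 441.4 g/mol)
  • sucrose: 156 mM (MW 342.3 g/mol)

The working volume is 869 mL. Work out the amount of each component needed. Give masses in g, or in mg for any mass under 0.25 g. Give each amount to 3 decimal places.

sodium acetate trihydrate 6.540 g; sodium bicarbonate 3.076 g; folic acid 3.356 mg; sucrose 46.404 g

Working volume: 869 mL = 0.869 L.
sodium acetate trihydrate: 55.3 mmol/L × 136.1 g/mol × 0.869 L ÷ 1000 = 6.540 g
sodium bicarbonate: 3.54 g/L × 0.869 L = 3.076 g
folic acid: 8.75 µmol/L × 441.4 g/mol × 0.869 L ÷ 1000 = 3.356 mg
sucrose: 156 mmol/L × 342.3 g/mol × 0.869 L ÷ 1000 = 46.404 g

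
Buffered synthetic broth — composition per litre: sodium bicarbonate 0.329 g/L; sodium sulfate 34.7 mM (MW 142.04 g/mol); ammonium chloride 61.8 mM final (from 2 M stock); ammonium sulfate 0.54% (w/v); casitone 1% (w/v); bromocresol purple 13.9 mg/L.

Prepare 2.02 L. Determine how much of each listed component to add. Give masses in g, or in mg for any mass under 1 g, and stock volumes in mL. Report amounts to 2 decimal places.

sodium bicarbonate 664.58 mg; sodium sulfate 9.96 g; ammonium chloride 62.42 mL; ammonium sulfate 10.91 g; casitone 20.20 g; bromocresol purple 28.08 mg

Scale factor relative to 1 L: 2.02.
sodium bicarbonate: 0.329 g/L × 2.02 L = 0.66458 g = 664.58 mg
sodium sulfate: 34.7 mmol/L × 142.04 g/mol × 2.02 L ÷ 1000 = 9.96 g
ammonium chloride: dilute stock: 61.8 mM × 2020 mL ÷ 2000 mM = 62.42 mL
ammonium sulfate: 0.54% w/v = 5.4 g/L → 5.4 × 2.02 L = 10.91 g
casitone: 1 g per 100 mL × 2020 mL ÷ 100 = 20.20 g
bromocresol purple: 13.9 mg/L × 2.02 L = 28.08 mg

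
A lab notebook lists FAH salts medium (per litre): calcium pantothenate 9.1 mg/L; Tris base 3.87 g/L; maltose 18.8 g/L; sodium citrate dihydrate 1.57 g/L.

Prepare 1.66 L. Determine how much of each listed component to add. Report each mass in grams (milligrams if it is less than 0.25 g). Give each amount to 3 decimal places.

Working volume: 1.66 L.
calcium pantothenate: 9.1 mg/L × 1.66 L = 15.106 mg
Tris base: 3.87 g/L × 1.66 L = 6.424 g
maltose: 18.8 g/L × 1.66 L = 31.208 g
sodium citrate dihydrate: 1.57 g/L × 1.66 L = 2.606 g

calcium pantothenate 15.106 mg; Tris base 6.424 g; maltose 31.208 g; sodium citrate dihydrate 2.606 g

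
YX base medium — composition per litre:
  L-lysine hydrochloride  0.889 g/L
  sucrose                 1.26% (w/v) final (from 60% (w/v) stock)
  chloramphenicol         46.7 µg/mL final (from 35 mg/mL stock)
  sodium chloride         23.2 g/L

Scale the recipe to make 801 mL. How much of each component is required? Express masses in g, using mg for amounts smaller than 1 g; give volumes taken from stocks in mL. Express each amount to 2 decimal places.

Scale factor relative to 1 L: 0.801.
L-lysine hydrochloride: 0.889 g/L × 0.801 L = 0.712089 g = 712.09 mg
sucrose: dilute stock: 1.26% ÷ 60% × 801 mL = 16.82 mL
chloramphenicol: C1V1 = C2V2 → 46.7 µg/mL × 801 mL ÷ 35000 µg/mL = 1.07 mL
sodium chloride: 23.2 g/L × 0.801 L = 18.58 g

L-lysine hydrochloride 712.09 mg; sucrose 16.82 mL; chloramphenicol 1.07 mL; sodium chloride 18.58 g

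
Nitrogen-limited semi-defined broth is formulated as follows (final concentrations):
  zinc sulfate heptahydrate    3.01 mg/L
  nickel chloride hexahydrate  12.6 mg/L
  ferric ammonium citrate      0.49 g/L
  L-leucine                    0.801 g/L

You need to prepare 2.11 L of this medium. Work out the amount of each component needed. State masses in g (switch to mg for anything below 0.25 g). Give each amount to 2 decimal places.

Working volume: 2.11 L.
zinc sulfate heptahydrate: 3.01 mg/L × 2.11 L = 6.35 mg
nickel chloride hexahydrate: 12.6 mg/L × 2.11 L = 26.59 mg
ferric ammonium citrate: 0.49 g/L × 2.11 L = 1.03 g
L-leucine: 0.801 g/L × 2.11 L = 1.69 g

zinc sulfate heptahydrate 6.35 mg; nickel chloride hexahydrate 26.59 mg; ferric ammonium citrate 1.03 g; L-leucine 1.69 g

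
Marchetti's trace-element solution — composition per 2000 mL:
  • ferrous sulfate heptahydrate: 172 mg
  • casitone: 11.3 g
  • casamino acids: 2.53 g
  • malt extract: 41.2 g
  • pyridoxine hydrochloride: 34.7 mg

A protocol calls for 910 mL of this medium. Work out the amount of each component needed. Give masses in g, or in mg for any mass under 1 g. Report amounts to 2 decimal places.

ferrous sulfate heptahydrate 78.26 mg; casitone 5.14 g; casamino acids 1.15 g; malt extract 18.75 g; pyridoxine hydrochloride 15.79 mg

Scale factor = 910 mL / 2000 mL = 0.455.
ferrous sulfate heptahydrate: 172 mg × (910 mL / 2000 mL) = 78.26 mg
casitone: 11.3 g × (910 mL / 2000 mL) = 5.14 g
casamino acids: 2.53 g × (910 mL / 2000 mL) = 1.15 g
malt extract: 41.2 g × (910 mL / 2000 mL) = 18.75 g
pyridoxine hydrochloride: 34.7 mg × (910 mL / 2000 mL) = 15.79 mg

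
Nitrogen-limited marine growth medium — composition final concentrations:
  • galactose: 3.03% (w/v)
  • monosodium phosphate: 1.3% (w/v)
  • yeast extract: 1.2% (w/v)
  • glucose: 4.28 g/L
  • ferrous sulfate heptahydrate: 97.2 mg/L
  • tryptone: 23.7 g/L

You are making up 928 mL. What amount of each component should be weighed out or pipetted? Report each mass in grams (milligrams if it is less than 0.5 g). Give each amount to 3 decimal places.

galactose 28.118 g; monosodium phosphate 12.064 g; yeast extract 11.136 g; glucose 3.972 g; ferrous sulfate heptahydrate 90.202 mg; tryptone 21.994 g

Working volume: 928 mL = 0.928 L.
galactose: 3.03% w/v = 30.3 g/L → 30.3 × 0.928 L = 28.118 g
monosodium phosphate: 1.3 g per 100 mL × 928 mL ÷ 100 = 12.064 g
yeast extract: 1.2 g per 100 mL × 928 mL ÷ 100 = 11.136 g
glucose: 4.28 g/L × 0.928 L = 3.972 g
ferrous sulfate heptahydrate: 97.2 mg/L × 0.928 L = 90.202 mg
tryptone: 23.7 g/L × 0.928 L = 21.994 g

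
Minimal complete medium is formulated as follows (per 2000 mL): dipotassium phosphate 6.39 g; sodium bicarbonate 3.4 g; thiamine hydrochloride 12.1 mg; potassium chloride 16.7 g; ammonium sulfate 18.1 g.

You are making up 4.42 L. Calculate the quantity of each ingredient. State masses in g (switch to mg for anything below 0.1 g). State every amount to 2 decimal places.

Scale factor = 4420 mL / 2000 mL = 2.21.
dipotassium phosphate: 6.39 g × (4420 mL / 2000 mL) = 14.12 g
sodium bicarbonate: 3.4 g × (4420 mL / 2000 mL) = 7.51 g
thiamine hydrochloride: 12.1 mg × (4420 mL / 2000 mL) = 26.74 mg
potassium chloride: 16.7 g × (4420 mL / 2000 mL) = 36.91 g
ammonium sulfate: 18.1 g × (4420 mL / 2000 mL) = 40.00 g

dipotassium phosphate 14.12 g; sodium bicarbonate 7.51 g; thiamine hydrochloride 26.74 mg; potassium chloride 36.91 g; ammonium sulfate 40.00 g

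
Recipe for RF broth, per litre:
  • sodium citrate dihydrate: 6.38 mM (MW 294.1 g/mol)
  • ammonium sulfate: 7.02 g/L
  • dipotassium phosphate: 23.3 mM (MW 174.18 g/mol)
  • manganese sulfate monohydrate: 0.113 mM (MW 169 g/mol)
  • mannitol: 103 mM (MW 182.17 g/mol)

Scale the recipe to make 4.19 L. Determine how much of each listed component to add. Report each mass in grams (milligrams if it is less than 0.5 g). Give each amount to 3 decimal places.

sodium citrate dihydrate 7.862 g; ammonium sulfate 29.414 g; dipotassium phosphate 17.005 g; manganese sulfate monohydrate 80.016 mg; mannitol 78.619 g

Working volume: 4.19 L.
sodium citrate dihydrate: 6.38 mmol/L × 294.1 g/mol × 4.19 L ÷ 1000 = 7.862 g
ammonium sulfate: 7.02 g/L × 4.19 L = 29.414 g
dipotassium phosphate: 23.3 mmol/L × 174.18 g/mol × 4.19 L ÷ 1000 = 17.005 g
manganese sulfate monohydrate: 0.113 mmol/L × 169 mg/mmol × 4.19 L = 80.016 mg
mannitol: 103 mmol/L × 182.17 g/mol × 4.19 L ÷ 1000 = 78.619 g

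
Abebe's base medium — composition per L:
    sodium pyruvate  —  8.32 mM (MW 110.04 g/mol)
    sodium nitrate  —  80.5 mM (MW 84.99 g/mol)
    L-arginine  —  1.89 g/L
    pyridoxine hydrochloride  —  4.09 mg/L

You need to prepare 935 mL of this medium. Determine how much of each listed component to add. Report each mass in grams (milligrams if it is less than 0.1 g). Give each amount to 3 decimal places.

Working volume: 935 mL = 0.935 L.
sodium pyruvate: 8.32 mmol/L × 110.04 g/mol × 0.935 L ÷ 1000 = 0.856 g
sodium nitrate: 80.5 mmol/L × 84.99 g/mol × 0.935 L ÷ 1000 = 6.397 g
L-arginine: 1.89 g/L × 0.935 L = 1.767 g
pyridoxine hydrochloride: 4.09 mg/L × 0.935 L = 3.824 mg

sodium pyruvate 0.856 g; sodium nitrate 6.397 g; L-arginine 1.767 g; pyridoxine hydrochloride 3.824 mg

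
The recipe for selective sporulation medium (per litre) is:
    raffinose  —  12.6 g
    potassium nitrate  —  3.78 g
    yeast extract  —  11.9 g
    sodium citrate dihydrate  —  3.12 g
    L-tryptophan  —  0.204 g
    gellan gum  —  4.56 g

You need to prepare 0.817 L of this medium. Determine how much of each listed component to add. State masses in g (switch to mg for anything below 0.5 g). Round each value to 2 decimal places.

raffinose 10.29 g; potassium nitrate 3.09 g; yeast extract 9.72 g; sodium citrate dihydrate 2.55 g; L-tryptophan 166.67 mg; gellan gum 3.73 g

Ratio of target to recipe volume: 817 / 1000 = 0.817.
raffinose: 12.6 g × (817 mL / 1000 mL) = 10.29 g
potassium nitrate: 3.78 g × (817 mL / 1000 mL) = 3.09 g
yeast extract: 11.9 g × (817 mL / 1000 mL) = 9.72 g
sodium citrate dihydrate: 3.12 g × (817 mL / 1000 mL) = 2.55 g
L-tryptophan: 0.204 g × (817 mL / 1000 mL) = 0.166668 g = 166.67 mg
gellan gum: 4.56 g × (817 mL / 1000 mL) = 3.73 g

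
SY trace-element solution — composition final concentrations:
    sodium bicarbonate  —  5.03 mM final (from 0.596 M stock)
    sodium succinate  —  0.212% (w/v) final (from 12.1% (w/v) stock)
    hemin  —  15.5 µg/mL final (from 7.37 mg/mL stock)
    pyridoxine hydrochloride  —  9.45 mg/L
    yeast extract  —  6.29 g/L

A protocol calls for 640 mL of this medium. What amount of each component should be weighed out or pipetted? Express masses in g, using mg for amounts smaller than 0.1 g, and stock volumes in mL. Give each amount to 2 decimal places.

Target volume = 640 mL = 0.64 L.
sodium bicarbonate: V = C2·V2/C1 = 5.03 mM × 640 mL ÷ 596 mM = 5.40 mL
sodium succinate: V = C2·V2/C1 = 0.212% ÷ 12.1% × 640 mL = 11.21 mL
hemin: V = C2·V2/C1 = 15.5 µg/mL × 640 mL ÷ 7370 µg/mL = 1.35 mL
pyridoxine hydrochloride: 9.45 mg/L × 0.64 L = 6.05 mg
yeast extract: 6.29 g/L × 0.64 L = 4.03 g

sodium bicarbonate 5.40 mL; sodium succinate 11.21 mL; hemin 1.35 mL; pyridoxine hydrochloride 6.05 mg; yeast extract 4.03 g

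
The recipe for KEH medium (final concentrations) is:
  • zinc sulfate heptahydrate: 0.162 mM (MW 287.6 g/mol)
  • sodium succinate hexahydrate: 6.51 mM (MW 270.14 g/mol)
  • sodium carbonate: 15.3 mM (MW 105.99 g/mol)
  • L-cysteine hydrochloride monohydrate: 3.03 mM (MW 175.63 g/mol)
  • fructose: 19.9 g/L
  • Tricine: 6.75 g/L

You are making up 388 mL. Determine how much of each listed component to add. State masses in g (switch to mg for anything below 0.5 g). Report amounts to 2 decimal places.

Working volume: 388 mL = 0.388 L.
zinc sulfate heptahydrate: 0.162 mmol/L × 287.6 mg/mmol × 0.388 L = 18.08 mg
sodium succinate hexahydrate: 6.51 mmol/L × 270.14 g/mol × 0.388 L ÷ 1000 = 0.68 g
sodium carbonate: 15.3 mmol/L × 105.99 g/mol × 0.388 L ÷ 1000 = 0.63 g
L-cysteine hydrochloride monohydrate: 3.03 mmol/L × 175.63 mg/mmol × 0.388 L = 206.48 mg
fructose: 19.9 g/L × 0.388 L = 7.72 g
Tricine: 6.75 g/L × 0.388 L = 2.62 g

zinc sulfate heptahydrate 18.08 mg; sodium succinate hexahydrate 0.68 g; sodium carbonate 0.63 g; L-cysteine hydrochloride monohydrate 206.48 mg; fructose 7.72 g; Tricine 2.62 g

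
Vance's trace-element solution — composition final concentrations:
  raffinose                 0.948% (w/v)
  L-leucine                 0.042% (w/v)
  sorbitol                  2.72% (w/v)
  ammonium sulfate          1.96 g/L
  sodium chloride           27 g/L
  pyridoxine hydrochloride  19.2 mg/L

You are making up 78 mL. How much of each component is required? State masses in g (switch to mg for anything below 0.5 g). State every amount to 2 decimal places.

raffinose 0.74 g; L-leucine 32.76 mg; sorbitol 2.12 g; ammonium sulfate 152.88 mg; sodium chloride 2.11 g; pyridoxine hydrochloride 1.50 mg

Scale factor relative to 1 L: 0.078.
raffinose: 0.948% w/v = 9.48 g/L → 9.48 × 0.078 L = 0.74 g
L-leucine: 0.042 g per 100 mL × 78 mL ÷ 100 = 0.03276 g = 32.76 mg
sorbitol: 2.72 g per 100 mL × 78 mL ÷ 100 = 2.12 g
ammonium sulfate: 1.96 g/L × 0.078 L = 0.15288 g = 152.88 mg
sodium chloride: 27 g/L × 0.078 L = 2.11 g
pyridoxine hydrochloride: 19.2 mg/L × 0.078 L = 1.50 mg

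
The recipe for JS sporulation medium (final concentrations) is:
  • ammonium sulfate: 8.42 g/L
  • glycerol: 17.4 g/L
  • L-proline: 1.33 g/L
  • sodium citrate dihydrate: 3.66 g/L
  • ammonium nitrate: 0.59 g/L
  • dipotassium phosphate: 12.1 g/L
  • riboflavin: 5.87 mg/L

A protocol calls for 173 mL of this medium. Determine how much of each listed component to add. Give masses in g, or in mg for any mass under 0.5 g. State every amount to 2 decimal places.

Scale factor relative to 1 L: 0.173.
ammonium sulfate: 8.42 g/L × 0.173 L = 1.46 g
glycerol: 17.4 g/L × 0.173 L = 3.01 g
L-proline: 1.33 g/L × 0.173 L = 0.23009 g = 230.09 mg
sodium citrate dihydrate: 3.66 g/L × 0.173 L = 0.63 g
ammonium nitrate: 0.59 g/L × 0.173 L = 0.10207 g = 102.07 mg
dipotassium phosphate: 12.1 g/L × 0.173 L = 2.09 g
riboflavin: 5.87 mg/L × 0.173 L = 1.02 mg

ammonium sulfate 1.46 g; glycerol 3.01 g; L-proline 230.09 mg; sodium citrate dihydrate 0.63 g; ammonium nitrate 102.07 mg; dipotassium phosphate 2.09 g; riboflavin 1.02 mg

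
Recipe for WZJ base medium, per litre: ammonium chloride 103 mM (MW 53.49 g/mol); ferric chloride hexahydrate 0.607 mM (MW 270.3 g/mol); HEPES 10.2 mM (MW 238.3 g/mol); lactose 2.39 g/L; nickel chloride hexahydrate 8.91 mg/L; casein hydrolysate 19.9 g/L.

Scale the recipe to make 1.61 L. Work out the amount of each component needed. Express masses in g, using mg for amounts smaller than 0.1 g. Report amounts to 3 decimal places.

Working volume: 1.61 L.
ammonium chloride: 103 mmol/L × 53.49 g/mol × 1.61 L ÷ 1000 = 8.870 g
ferric chloride hexahydrate: 0.607 mmol/L × 270.3 g/mol × 1.61 L ÷ 1000 = 0.264 g
HEPES: 10.2 mmol/L × 238.3 g/mol × 1.61 L ÷ 1000 = 3.913 g
lactose: 2.39 g/L × 1.61 L = 3.848 g
nickel chloride hexahydrate: 8.91 mg/L × 1.61 L = 14.345 mg
casein hydrolysate: 19.9 g/L × 1.61 L = 32.039 g

ammonium chloride 8.870 g; ferric chloride hexahydrate 0.264 g; HEPES 3.913 g; lactose 3.848 g; nickel chloride hexahydrate 14.345 mg; casein hydrolysate 32.039 g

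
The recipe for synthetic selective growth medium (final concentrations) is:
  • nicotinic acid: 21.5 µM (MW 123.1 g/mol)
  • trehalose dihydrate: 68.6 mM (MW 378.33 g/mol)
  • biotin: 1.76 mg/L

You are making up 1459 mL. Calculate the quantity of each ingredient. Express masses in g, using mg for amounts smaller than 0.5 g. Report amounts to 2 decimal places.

nicotinic acid 3.86 mg; trehalose dihydrate 37.87 g; biotin 2.57 mg

Scale factor relative to 1 L: 1.459.
nicotinic acid: 21.5 µmol/L × 123.1 g/mol × 1.459 L ÷ 1000 = 3.86 mg
trehalose dihydrate: 68.6 mmol/L × 378.33 g/mol × 1.459 L ÷ 1000 = 37.87 g
biotin: 1.76 mg/L × 1.459 L = 2.57 mg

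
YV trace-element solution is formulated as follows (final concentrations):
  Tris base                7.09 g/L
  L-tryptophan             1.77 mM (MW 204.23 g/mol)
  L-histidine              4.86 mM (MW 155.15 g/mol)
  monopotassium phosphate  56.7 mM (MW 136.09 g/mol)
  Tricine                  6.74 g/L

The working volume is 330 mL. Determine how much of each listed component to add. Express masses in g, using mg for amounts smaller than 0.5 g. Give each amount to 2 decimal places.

Working volume: 330 mL = 0.33 L.
Tris base: 7.09 g/L × 0.33 L = 2.34 g
L-tryptophan: 1.77 mmol/L × 204.23 mg/mmol × 0.33 L = 119.29 mg
L-histidine: 4.86 mmol/L × 155.15 mg/mmol × 0.33 L = 248.83 mg
monopotassium phosphate: 56.7 mmol/L × 136.09 g/mol × 0.33 L ÷ 1000 = 2.55 g
Tricine: 6.74 g/L × 0.33 L = 2.22 g

Tris base 2.34 g; L-tryptophan 119.29 mg; L-histidine 248.83 mg; monopotassium phosphate 2.55 g; Tricine 2.22 g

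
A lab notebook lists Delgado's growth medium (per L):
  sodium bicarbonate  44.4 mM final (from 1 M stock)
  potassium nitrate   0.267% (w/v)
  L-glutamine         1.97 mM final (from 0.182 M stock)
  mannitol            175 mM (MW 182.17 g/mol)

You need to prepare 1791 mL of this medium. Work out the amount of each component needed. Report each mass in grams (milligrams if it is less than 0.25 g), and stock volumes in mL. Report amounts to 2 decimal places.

Scale factor relative to 1 L: 1.791.
sodium bicarbonate: dilute stock: 44.4 mM × 1791 mL ÷ 1000 mM = 79.52 mL
potassium nitrate: 0.267% w/v = 2.67 g/L → 2.67 × 1.791 L = 4.78 g
L-glutamine: V = C2·V2/C1 = 1.97 mM × 1791 mL ÷ 182 mM = 19.39 mL
mannitol: 175 mmol/L × 182.17 g/mol × 1.791 L ÷ 1000 = 57.10 g

sodium bicarbonate 79.52 mL; potassium nitrate 4.78 g; L-glutamine 19.39 mL; mannitol 57.10 g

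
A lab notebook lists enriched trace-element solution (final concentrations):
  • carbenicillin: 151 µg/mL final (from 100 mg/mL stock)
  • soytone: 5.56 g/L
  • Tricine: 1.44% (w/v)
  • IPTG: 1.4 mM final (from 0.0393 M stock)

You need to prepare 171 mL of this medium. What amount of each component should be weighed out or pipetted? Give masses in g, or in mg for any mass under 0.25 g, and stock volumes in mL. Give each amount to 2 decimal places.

carbenicillin 0.26 mL; soytone 0.95 g; Tricine 2.46 g; IPTG 6.09 mL

Scale factor relative to 1 L: 0.171.
carbenicillin: C1V1 = C2V2 → 151 µg/mL × 171 mL ÷ 100000 µg/mL = 0.26 mL
soytone: 5.56 g/L × 0.171 L = 0.95 g
Tricine: 1.44% w/v = 14.4 g/L → 14.4 × 0.171 L = 2.46 g
IPTG: C1V1 = C2V2 → 1.4 mM × 171 mL ÷ 39.3 mM = 6.09 mL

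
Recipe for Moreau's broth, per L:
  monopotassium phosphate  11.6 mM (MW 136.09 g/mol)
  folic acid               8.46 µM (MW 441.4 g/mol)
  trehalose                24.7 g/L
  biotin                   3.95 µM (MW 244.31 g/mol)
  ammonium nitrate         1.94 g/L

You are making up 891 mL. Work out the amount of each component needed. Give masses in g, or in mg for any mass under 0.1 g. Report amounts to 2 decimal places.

Working volume: 891 mL = 0.891 L.
monopotassium phosphate: 11.6 mmol/L × 136.09 g/mol × 0.891 L ÷ 1000 = 1.41 g
folic acid: 8.46 µmol/L × 441.4 g/mol × 0.891 L ÷ 1000 = 3.33 mg
trehalose: 24.7 g/L × 0.891 L = 22.01 g
biotin: 3.95 µmol/L × 244.31 g/mol × 0.891 L ÷ 1000 = 0.86 mg
ammonium nitrate: 1.94 g/L × 0.891 L = 1.73 g

monopotassium phosphate 1.41 g; folic acid 3.33 mg; trehalose 22.01 g; biotin 0.86 mg; ammonium nitrate 1.73 g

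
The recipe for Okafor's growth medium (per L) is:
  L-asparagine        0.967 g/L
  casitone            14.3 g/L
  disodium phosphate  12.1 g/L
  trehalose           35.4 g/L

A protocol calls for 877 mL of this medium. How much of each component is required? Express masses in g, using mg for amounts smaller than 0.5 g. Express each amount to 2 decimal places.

L-asparagine 0.85 g; casitone 12.54 g; disodium phosphate 10.61 g; trehalose 31.05 g

Scale factor relative to 1 L: 0.877.
L-asparagine: 0.967 g/L × 0.877 L = 0.85 g
casitone: 14.3 g/L × 0.877 L = 12.54 g
disodium phosphate: 12.1 g/L × 0.877 L = 10.61 g
trehalose: 35.4 g/L × 0.877 L = 31.05 g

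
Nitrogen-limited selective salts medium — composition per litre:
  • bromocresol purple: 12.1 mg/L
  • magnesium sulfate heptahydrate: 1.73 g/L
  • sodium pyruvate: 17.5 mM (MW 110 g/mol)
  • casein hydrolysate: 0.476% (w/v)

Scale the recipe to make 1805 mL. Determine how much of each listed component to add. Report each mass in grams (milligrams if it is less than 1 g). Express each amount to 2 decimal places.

bromocresol purple 21.84 mg; magnesium sulfate heptahydrate 3.12 g; sodium pyruvate 3.47 g; casein hydrolysate 8.59 g

Target volume = 1805 mL = 1.805 L.
bromocresol purple: 12.1 mg/L × 1.805 L = 21.84 mg
magnesium sulfate heptahydrate: 1.73 g/L × 1.805 L = 3.12 g
sodium pyruvate: 17.5 mmol/L × 110 g/mol × 1.805 L ÷ 1000 = 3.47 g
casein hydrolysate: 0.476 g per 100 mL × 1805 mL ÷ 100 = 8.59 g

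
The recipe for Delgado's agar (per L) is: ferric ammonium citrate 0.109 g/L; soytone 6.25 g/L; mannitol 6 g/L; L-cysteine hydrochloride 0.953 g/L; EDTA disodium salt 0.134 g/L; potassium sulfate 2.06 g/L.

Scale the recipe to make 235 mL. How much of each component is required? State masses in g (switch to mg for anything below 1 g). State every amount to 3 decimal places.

Scale factor relative to 1 L: 0.235.
ferric ammonium citrate: 0.109 g/L × 0.235 L = 0.025615 g = 25.615 mg
soytone: 6.25 g/L × 0.235 L = 1.469 g
mannitol: 6 g/L × 0.235 L = 1.410 g
L-cysteine hydrochloride: 0.953 g/L × 0.235 L = 0.223955 g = 223.955 mg
EDTA disodium salt: 0.134 g/L × 0.235 L = 0.03149 g = 31.490 mg
potassium sulfate: 2.06 g/L × 0.235 L = 0.4841 g = 484.100 mg

ferric ammonium citrate 25.615 mg; soytone 1.469 g; mannitol 1.410 g; L-cysteine hydrochloride 223.955 mg; EDTA disodium salt 31.490 mg; potassium sulfate 484.100 mg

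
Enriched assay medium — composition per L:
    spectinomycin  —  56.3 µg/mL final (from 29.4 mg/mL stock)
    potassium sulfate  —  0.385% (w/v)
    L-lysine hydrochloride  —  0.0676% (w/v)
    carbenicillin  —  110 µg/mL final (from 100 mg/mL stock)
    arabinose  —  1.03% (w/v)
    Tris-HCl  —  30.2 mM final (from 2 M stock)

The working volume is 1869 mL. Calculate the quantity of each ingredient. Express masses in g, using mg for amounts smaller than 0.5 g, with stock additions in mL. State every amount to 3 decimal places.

spectinomycin 3.579 mL; potassium sulfate 7.196 g; L-lysine hydrochloride 1.263 g; carbenicillin 2.056 mL; arabinose 19.251 g; Tris-HCl 28.222 mL

Target volume = 1869 mL = 1.869 L.
spectinomycin: C1V1 = C2V2 → 56.3 µg/mL × 1869 mL ÷ 29400 µg/mL = 3.579 mL
potassium sulfate: 0.385% w/v = 3.85 g/L → 3.85 × 1.869 L = 7.196 g
L-lysine hydrochloride: 0.0676% w/v = 0.676 g/L → 0.676 × 1.869 L = 1.263 g
carbenicillin: C1V1 = C2V2 → 110 µg/mL × 1869 mL ÷ 100000 µg/mL = 2.056 mL
arabinose: 1.03 g per 100 mL × 1869 mL ÷ 100 = 19.251 g
Tris-HCl: C1V1 = C2V2 → 30.2 mM × 1869 mL ÷ 2000 mM = 28.222 mL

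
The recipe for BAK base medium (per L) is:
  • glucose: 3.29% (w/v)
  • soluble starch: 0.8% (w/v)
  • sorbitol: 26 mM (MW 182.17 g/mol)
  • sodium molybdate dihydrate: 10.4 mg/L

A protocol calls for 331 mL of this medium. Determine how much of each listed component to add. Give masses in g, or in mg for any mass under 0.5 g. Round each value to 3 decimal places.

glucose 10.890 g; soluble starch 2.648 g; sorbitol 1.568 g; sodium molybdate dihydrate 3.442 mg

Working volume: 331 mL = 0.331 L.
glucose: 3.29 g per 100 mL × 331 mL ÷ 100 = 10.890 g
soluble starch: 0.8 g per 100 mL × 331 mL ÷ 100 = 2.648 g
sorbitol: 26 mmol/L × 182.17 g/mol × 0.331 L ÷ 1000 = 1.568 g
sodium molybdate dihydrate: 10.4 mg/L × 0.331 L = 3.442 mg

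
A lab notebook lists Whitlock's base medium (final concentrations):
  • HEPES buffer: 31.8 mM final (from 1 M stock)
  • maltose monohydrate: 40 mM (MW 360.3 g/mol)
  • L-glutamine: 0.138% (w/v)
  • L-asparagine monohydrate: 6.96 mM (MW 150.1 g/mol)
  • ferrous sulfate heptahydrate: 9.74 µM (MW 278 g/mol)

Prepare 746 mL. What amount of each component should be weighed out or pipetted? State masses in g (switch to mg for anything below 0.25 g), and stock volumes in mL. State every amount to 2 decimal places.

Scale factor relative to 1 L: 0.746.
HEPES buffer: C1V1 = C2V2 → 31.8 mM × 746 mL ÷ 1000 mM = 23.72 mL
maltose monohydrate: 40 mmol/L × 360.3 g/mol × 0.746 L ÷ 1000 = 10.75 g
L-glutamine: 0.138% w/v = 1.38 g/L → 1.38 × 0.746 L = 1.03 g
L-asparagine monohydrate: 6.96 mmol/L × 150.1 g/mol × 0.746 L ÷ 1000 = 0.78 g
ferrous sulfate heptahydrate: 9.74 µmol/L × 278 g/mol × 0.746 L ÷ 1000 = 2.02 mg

HEPES buffer 23.72 mL; maltose monohydrate 10.75 g; L-glutamine 1.03 g; L-asparagine monohydrate 0.78 g; ferrous sulfate heptahydrate 2.02 mg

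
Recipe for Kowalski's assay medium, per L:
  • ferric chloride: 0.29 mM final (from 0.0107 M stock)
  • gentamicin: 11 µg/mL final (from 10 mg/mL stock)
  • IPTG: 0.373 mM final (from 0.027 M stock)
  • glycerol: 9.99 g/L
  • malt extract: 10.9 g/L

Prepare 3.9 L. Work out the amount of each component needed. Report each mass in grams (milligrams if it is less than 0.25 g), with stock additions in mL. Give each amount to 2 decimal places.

ferric chloride 105.70 mL; gentamicin 4.29 mL; IPTG 53.88 mL; glycerol 38.96 g; malt extract 42.51 g

Scale factor relative to 1 L: 3.9.
ferric chloride: dilute stock: 0.29 mM × 3900 mL ÷ 10.7 mM = 105.70 mL
gentamicin: dilute stock: 11 µg/mL × 3900 mL ÷ 10000 µg/mL = 4.29 mL
IPTG: dilute stock: 0.373 mM × 3900 mL ÷ 27 mM = 53.88 mL
glycerol: 9.99 g/L × 3.9 L = 38.96 g
malt extract: 10.9 g/L × 3.9 L = 42.51 g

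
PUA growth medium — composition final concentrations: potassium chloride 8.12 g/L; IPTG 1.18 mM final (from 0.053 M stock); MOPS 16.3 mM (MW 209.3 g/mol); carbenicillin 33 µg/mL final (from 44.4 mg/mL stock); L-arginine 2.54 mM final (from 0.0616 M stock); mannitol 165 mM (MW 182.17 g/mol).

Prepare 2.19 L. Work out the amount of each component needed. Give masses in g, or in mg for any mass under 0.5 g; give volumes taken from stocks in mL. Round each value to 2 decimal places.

potassium chloride 17.78 g; IPTG 48.76 mL; MOPS 7.47 g; carbenicillin 1.63 mL; L-arginine 90.30 mL; mannitol 65.83 g

Working volume: 2.19 L.
potassium chloride: 8.12 g/L × 2.19 L = 17.78 g
IPTG: dilute stock: 1.18 mM × 2190 mL ÷ 53 mM = 48.76 mL
MOPS: 16.3 mmol/L × 209.3 g/mol × 2.19 L ÷ 1000 = 7.47 g
carbenicillin: V = C2·V2/C1 = 33 µg/mL × 2190 mL ÷ 44400 µg/mL = 1.63 mL
L-arginine: C1V1 = C2V2 → 2.54 mM × 2190 mL ÷ 61.6 mM = 90.30 mL
mannitol: 165 mmol/L × 182.17 g/mol × 2.19 L ÷ 1000 = 65.83 g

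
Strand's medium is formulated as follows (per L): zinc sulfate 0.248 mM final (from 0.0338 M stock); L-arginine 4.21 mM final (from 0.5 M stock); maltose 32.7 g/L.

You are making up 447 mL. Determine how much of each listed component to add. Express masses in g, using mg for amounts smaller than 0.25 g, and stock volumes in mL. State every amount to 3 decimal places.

zinc sulfate 3.280 mL; L-arginine 3.764 mL; maltose 14.617 g

Scale factor relative to 1 L: 0.447.
zinc sulfate: V = C2·V2/C1 = 0.248 mM × 447 mL ÷ 33.8 mM = 3.280 mL
L-arginine: V = C2·V2/C1 = 4.21 mM × 447 mL ÷ 500 mM = 3.764 mL
maltose: 32.7 g/L × 0.447 L = 14.617 g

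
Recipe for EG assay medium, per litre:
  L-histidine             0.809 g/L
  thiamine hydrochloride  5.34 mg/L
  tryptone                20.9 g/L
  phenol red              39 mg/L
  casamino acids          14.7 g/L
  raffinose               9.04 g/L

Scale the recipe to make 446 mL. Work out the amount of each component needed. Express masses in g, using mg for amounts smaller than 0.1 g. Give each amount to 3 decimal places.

Target volume = 446 mL = 0.446 L.
L-histidine: 0.809 g/L × 0.446 L = 0.361 g
thiamine hydrochloride: 5.34 mg/L × 0.446 L = 2.382 mg
tryptone: 20.9 g/L × 0.446 L = 9.321 g
phenol red: 39 mg/L × 0.446 L = 17.394 mg
casamino acids: 14.7 g/L × 0.446 L = 6.556 g
raffinose: 9.04 g/L × 0.446 L = 4.032 g

L-histidine 0.361 g; thiamine hydrochloride 2.382 mg; tryptone 9.321 g; phenol red 17.394 mg; casamino acids 6.556 g; raffinose 4.032 g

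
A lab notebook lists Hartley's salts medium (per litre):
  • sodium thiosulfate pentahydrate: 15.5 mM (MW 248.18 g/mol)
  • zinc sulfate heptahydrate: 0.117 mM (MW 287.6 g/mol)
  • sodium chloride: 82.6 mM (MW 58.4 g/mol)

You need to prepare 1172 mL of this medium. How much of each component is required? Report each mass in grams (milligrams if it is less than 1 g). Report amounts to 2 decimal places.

sodium thiosulfate pentahydrate 4.51 g; zinc sulfate heptahydrate 39.44 mg; sodium chloride 5.65 g

Scale factor relative to 1 L: 1.172.
sodium thiosulfate pentahydrate: 15.5 mmol/L × 248.18 g/mol × 1.172 L ÷ 1000 = 4.51 g
zinc sulfate heptahydrate: 0.117 mmol/L × 287.6 mg/mmol × 1.172 L = 39.44 mg
sodium chloride: 82.6 mmol/L × 58.4 g/mol × 1.172 L ÷ 1000 = 5.65 g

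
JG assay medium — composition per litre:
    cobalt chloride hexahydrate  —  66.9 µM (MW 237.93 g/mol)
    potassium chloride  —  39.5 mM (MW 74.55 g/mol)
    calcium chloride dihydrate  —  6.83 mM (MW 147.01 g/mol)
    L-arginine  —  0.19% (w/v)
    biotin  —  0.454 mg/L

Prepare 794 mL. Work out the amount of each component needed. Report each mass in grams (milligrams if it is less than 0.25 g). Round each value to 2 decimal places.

cobalt chloride hexahydrate 12.64 mg; potassium chloride 2.34 g; calcium chloride dihydrate 0.80 g; L-arginine 1.51 g; biotin 0.36 mg

Working volume: 794 mL = 0.794 L.
cobalt chloride hexahydrate: 66.9 µmol/L × 237.93 g/mol × 0.794 L ÷ 1000 = 12.64 mg
potassium chloride: 39.5 mmol/L × 74.55 g/mol × 0.794 L ÷ 1000 = 2.34 g
calcium chloride dihydrate: 6.83 mmol/L × 147.01 g/mol × 0.794 L ÷ 1000 = 0.80 g
L-arginine: 0.19 g per 100 mL × 794 mL ÷ 100 = 1.51 g
biotin: 0.454 mg/L × 0.794 L = 0.36 mg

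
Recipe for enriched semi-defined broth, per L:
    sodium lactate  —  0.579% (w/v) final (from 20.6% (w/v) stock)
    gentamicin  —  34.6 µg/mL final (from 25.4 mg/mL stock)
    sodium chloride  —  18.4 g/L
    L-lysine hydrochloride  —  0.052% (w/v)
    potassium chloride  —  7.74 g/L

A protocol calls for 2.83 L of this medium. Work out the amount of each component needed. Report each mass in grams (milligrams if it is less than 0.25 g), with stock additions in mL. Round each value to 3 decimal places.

sodium lactate 79.542 mL; gentamicin 3.855 mL; sodium chloride 52.072 g; L-lysine hydrochloride 1.472 g; potassium chloride 21.904 g

Working volume: 2.83 L.
sodium lactate: C1V1 = C2V2 → 0.579% ÷ 20.6% × 2830 mL = 79.542 mL
gentamicin: V = C2·V2/C1 = 34.6 µg/mL × 2830 mL ÷ 25400 µg/mL = 3.855 mL
sodium chloride: 18.4 g/L × 2.83 L = 52.072 g
L-lysine hydrochloride: 0.052 g per 100 mL × 2830 mL ÷ 100 = 1.472 g
potassium chloride: 7.74 g/L × 2.83 L = 21.904 g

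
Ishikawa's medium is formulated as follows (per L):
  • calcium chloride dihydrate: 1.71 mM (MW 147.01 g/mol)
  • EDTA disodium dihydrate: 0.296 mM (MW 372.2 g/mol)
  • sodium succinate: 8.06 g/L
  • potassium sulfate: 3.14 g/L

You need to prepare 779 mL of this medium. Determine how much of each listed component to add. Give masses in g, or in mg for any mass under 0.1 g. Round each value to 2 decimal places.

Target volume = 779 mL = 0.779 L.
calcium chloride dihydrate: 1.71 mmol/L × 147.01 g/mol × 0.779 L ÷ 1000 = 0.20 g
EDTA disodium dihydrate: 0.296 mmol/L × 372.2 mg/mmol × 0.779 L = 85.82 mg
sodium succinate: 8.06 g/L × 0.779 L = 6.28 g
potassium sulfate: 3.14 g/L × 0.779 L = 2.45 g

calcium chloride dihydrate 0.20 g; EDTA disodium dihydrate 85.82 mg; sodium succinate 6.28 g; potassium sulfate 2.45 g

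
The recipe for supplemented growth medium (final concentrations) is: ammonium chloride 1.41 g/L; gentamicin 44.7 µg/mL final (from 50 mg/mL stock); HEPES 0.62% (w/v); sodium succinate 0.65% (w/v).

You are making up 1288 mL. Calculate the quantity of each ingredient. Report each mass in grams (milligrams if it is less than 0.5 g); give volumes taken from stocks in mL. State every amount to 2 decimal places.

ammonium chloride 1.82 g; gentamicin 1.15 mL; HEPES 7.99 g; sodium succinate 8.37 g

Working volume: 1288 mL = 1.288 L.
ammonium chloride: 1.41 g/L × 1.288 L = 1.82 g
gentamicin: C1V1 = C2V2 → 44.7 µg/mL × 1288 mL ÷ 50000 µg/mL = 1.15 mL
HEPES: 0.62% w/v = 6.2 g/L → 6.2 × 1.288 L = 7.99 g
sodium succinate: 0.65% w/v = 6.5 g/L → 6.5 × 1.288 L = 8.37 g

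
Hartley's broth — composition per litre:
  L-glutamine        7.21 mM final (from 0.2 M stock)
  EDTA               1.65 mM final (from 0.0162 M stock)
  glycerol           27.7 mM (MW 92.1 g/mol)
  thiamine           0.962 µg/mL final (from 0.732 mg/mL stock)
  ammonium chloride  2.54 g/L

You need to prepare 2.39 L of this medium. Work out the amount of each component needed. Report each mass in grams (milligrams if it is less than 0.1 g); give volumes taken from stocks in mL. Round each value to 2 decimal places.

Scale factor relative to 1 L: 2.39.
L-glutamine: dilute stock: 7.21 mM × 2390 mL ÷ 200 mM = 86.16 mL
EDTA: dilute stock: 1.65 mM × 2390 mL ÷ 16.2 mM = 243.43 mL
glycerol: 27.7 mmol/L × 92.1 g/mol × 2.39 L ÷ 1000 = 6.10 g
thiamine: dilute stock: 0.962 µg/mL × 2390 mL ÷ 732 µg/mL = 3.14 mL
ammonium chloride: 2.54 g/L × 2.39 L = 6.07 g

L-glutamine 86.16 mL; EDTA 243.43 mL; glycerol 6.10 g; thiamine 3.14 mL; ammonium chloride 6.07 g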